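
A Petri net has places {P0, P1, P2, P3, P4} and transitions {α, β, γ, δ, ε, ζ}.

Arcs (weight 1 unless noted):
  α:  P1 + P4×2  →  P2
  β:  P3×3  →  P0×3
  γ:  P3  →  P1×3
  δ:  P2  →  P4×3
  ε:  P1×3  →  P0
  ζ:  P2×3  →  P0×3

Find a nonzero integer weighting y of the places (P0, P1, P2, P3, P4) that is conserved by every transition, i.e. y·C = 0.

y = (P0:3, P1:1, P2:3, P3:3, P4:1)

Incidence matrix C (rows=places, cols=transitions):
        α    β    γ    δ    ε    ζ
   P0   0    3    0    0    1    3
   P1  -1    0    3    0   -3    0
   P2   1    0    0   -1    0   -3
   P3   0   -3   -1    0    0    0
   P4  -2    0    0    3    0    0

Candidate y = [3, 1, 3, 3, 1]; check y·C column-wise:
  col α: 3·0 + 1·-1 + 3·1 + 3·0 + 1·-2 = 0
  col β: 3·3 + 1·0 + 3·0 + 3·-3 + 1·0 = 0
  col γ: 3·0 + 1·3 + 3·0 + 3·-1 + 1·0 = 0
  col δ: 3·0 + 1·0 + 3·-1 + 3·0 + 1·3 = 0
  col ε: 3·1 + 1·-3 + 3·0 + 3·0 + 1·0 = 0
  col ζ: 3·3 + 1·0 + 3·-3 + 3·0 + 1·0 = 0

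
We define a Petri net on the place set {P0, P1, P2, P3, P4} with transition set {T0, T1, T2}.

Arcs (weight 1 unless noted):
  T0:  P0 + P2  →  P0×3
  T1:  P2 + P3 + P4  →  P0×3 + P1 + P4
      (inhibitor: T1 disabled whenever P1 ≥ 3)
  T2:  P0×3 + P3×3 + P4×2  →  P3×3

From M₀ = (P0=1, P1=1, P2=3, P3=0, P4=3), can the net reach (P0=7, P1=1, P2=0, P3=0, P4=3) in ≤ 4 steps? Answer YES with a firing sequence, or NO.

YES — reachable via ⟨T0, T0, T0⟩ (3 firings)

step 1: fire T0:  (P0=1, P1=1, P2=3, P3=0, P4=3) → (P0=3, P1=1, P2=2, P3=0, P4=3)
step 2: fire T0:  (P0=3, P1=1, P2=2, P3=0, P4=3) → (P0=5, P1=1, P2=1, P3=0, P4=3)
step 3: fire T0:  (P0=5, P1=1, P2=1, P3=0, P4=3) → (P0=7, P1=1, P2=0, P3=0, P4=3)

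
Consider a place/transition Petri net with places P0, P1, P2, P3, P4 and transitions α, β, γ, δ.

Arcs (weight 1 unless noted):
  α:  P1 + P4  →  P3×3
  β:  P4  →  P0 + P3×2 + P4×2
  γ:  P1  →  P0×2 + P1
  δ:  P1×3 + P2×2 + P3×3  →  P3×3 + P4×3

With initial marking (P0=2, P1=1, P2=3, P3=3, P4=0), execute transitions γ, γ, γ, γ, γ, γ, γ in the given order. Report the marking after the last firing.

(P0=16, P1=1, P2=3, P3=3, P4=0)

step 1: fire γ:  (P0=2, P1=1, P2=3, P3=3, P4=0) → (P0=4, P1=1, P2=3, P3=3, P4=0)
step 2: fire γ:  (P0=4, P1=1, P2=3, P3=3, P4=0) → (P0=6, P1=1, P2=3, P3=3, P4=0)
step 3: fire γ:  (P0=6, P1=1, P2=3, P3=3, P4=0) → (P0=8, P1=1, P2=3, P3=3, P4=0)
step 4: fire γ:  (P0=8, P1=1, P2=3, P3=3, P4=0) → (P0=10, P1=1, P2=3, P3=3, P4=0)
step 5: fire γ:  (P0=10, P1=1, P2=3, P3=3, P4=0) → (P0=12, P1=1, P2=3, P3=3, P4=0)
step 6: fire γ:  (P0=12, P1=1, P2=3, P3=3, P4=0) → (P0=14, P1=1, P2=3, P3=3, P4=0)
step 7: fire γ:  (P0=14, P1=1, P2=3, P3=3, P4=0) → (P0=16, P1=1, P2=3, P3=3, P4=0)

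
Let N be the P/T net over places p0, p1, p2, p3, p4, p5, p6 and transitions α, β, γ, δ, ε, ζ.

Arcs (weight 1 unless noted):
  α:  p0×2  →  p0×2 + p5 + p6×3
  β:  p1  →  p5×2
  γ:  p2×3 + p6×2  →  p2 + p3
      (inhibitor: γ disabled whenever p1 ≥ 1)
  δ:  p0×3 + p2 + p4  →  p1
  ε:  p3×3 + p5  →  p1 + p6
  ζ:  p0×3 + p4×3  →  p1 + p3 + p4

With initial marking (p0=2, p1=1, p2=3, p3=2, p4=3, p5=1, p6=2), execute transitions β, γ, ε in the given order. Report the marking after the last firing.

(p0=2, p1=1, p2=1, p3=0, p4=3, p5=2, p6=1)

step 1: fire β:  (p0=2, p1=1, p2=3, p3=2, p4=3, p5=1, p6=2) → (p0=2, p1=0, p2=3, p3=2, p4=3, p5=3, p6=2)
step 2: fire γ:  (p0=2, p1=0, p2=3, p3=2, p4=3, p5=3, p6=2) → (p0=2, p1=0, p2=1, p3=3, p4=3, p5=3, p6=0)
step 3: fire ε:  (p0=2, p1=0, p2=1, p3=3, p4=3, p5=3, p6=0) → (p0=2, p1=1, p2=1, p3=0, p4=3, p5=2, p6=1)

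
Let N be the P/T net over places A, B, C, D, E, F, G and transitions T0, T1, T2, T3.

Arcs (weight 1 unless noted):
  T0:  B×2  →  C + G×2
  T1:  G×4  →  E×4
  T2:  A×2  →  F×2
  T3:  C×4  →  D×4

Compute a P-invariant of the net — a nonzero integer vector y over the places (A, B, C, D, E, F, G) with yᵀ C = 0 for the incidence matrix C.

y = (A:0, B:1, C:2, D:2, E:0, F:0, G:0)

Incidence matrix C (rows=places, cols=transitions):
       T0   T1   T2   T3
    A   0    0   -2    0
    B  -2    0    0    0
    C   1    0    0   -4
    D   0    0    0    4
    E   0    4    0    0
    F   0    0    2    0
    G   2   -4    0    0

Candidate y = [0, 1, 2, 2, 0, 0, 0]; check y·C column-wise:
  col T0: 1·-2 + 2·1 + 2·0 + 0·2 = 0
  col T1: 1·0 + 2·0 + 2·0 + 0·4 + 0·-4 = 0
  col T2: 0·-2 + 1·0 + 2·0 + 2·0 + 0·2 = 0
  col T3: 1·0 + 2·-4 + 2·4 = 0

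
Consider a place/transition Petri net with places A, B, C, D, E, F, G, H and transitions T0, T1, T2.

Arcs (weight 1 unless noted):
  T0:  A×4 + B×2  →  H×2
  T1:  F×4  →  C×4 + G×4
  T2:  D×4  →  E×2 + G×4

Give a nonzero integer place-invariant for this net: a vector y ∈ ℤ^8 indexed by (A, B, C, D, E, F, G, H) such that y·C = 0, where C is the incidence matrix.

y = (A:1, B:-2, C:0, D:0, E:0, F:0, G:0, H:0)

Incidence matrix C (rows=places, cols=transitions):
       T0   T1   T2
    A  -4    0    0
    B  -2    0    0
    C   0    4    0
    D   0    0   -4
    E   0    0    2
    F   0   -4    0
    G   0    4    4
    H   2    0    0

Candidate y = [1, -2, 0, 0, 0, 0, 0, 0]; check y·C column-wise:
  col T0: 1·-4 + -2·-2 + 0·2 = 0
  col T1: 1·0 + -2·0 + 0·4 + 0·-4 + 0·4 = 0
  col T2: 1·0 + -2·0 + 0·-4 + 0·2 + 0·4 = 0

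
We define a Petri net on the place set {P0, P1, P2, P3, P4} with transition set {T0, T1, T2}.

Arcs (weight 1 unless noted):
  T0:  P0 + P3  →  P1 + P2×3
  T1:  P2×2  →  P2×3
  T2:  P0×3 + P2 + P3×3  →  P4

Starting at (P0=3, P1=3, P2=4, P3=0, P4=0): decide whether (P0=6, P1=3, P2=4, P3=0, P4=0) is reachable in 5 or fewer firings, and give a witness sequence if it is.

depth 0: 1 marking
depth 1: 2 markings reached so far
depth 2: 3 markings reached so far
depth 3: 4 markings reached so far
depth 4: 5 markings reached so far
depth 5: 6 markings reached so far
target is not among the 6 markings reachable within 5 steps

NO — not reachable within 5 firings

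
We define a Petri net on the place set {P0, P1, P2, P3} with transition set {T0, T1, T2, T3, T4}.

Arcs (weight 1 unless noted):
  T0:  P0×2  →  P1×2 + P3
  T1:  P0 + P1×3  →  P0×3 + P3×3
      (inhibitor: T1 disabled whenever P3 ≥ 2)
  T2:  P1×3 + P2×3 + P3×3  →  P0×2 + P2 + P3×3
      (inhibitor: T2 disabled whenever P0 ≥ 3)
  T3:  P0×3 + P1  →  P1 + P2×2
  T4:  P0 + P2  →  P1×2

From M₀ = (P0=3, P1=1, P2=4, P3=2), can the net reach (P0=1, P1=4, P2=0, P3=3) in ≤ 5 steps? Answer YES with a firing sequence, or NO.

step 1: fire T0:  (P0=3, P1=1, P2=4, P3=2) → (P0=1, P1=3, P2=4, P3=3)
step 2: fire T2:  (P0=1, P1=3, P2=4, P3=3) → (P0=3, P1=0, P2=2, P3=3)
step 3: fire T4:  (P0=3, P1=0, P2=2, P3=3) → (P0=2, P1=2, P2=1, P3=3)
step 4: fire T4:  (P0=2, P1=2, P2=1, P3=3) → (P0=1, P1=4, P2=0, P3=3)

YES — reachable via ⟨T0, T2, T4, T4⟩ (4 firings)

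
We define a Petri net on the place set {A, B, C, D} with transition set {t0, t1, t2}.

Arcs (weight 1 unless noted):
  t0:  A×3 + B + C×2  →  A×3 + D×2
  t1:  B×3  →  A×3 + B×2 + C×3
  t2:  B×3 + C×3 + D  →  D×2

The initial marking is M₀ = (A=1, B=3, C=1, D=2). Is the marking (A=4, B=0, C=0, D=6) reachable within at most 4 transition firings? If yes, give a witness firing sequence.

step 1: fire t1:  (A=1, B=3, C=1, D=2) → (A=4, B=2, C=4, D=2)
step 2: fire t0:  (A=4, B=2, C=4, D=2) → (A=4, B=1, C=2, D=4)
step 3: fire t0:  (A=4, B=1, C=2, D=4) → (A=4, B=0, C=0, D=6)

YES — reachable via ⟨t1, t0, t0⟩ (3 firings)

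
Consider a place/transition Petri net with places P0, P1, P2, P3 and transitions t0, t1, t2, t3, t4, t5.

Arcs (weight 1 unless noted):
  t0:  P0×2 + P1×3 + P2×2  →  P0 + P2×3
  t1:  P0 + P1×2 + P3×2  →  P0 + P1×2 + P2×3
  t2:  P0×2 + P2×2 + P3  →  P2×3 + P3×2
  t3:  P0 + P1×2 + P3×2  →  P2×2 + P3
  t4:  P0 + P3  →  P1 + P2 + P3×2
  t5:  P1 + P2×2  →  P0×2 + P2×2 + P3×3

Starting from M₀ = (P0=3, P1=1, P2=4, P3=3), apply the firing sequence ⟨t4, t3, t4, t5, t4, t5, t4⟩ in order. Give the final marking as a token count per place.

(P0=2, P1=1, P2=10, P3=12)

step 1: fire t4:  (P0=3, P1=1, P2=4, P3=3) → (P0=2, P1=2, P2=5, P3=4)
step 2: fire t3:  (P0=2, P1=2, P2=5, P3=4) → (P0=1, P1=0, P2=7, P3=3)
step 3: fire t4:  (P0=1, P1=0, P2=7, P3=3) → (P0=0, P1=1, P2=8, P3=4)
step 4: fire t5:  (P0=0, P1=1, P2=8, P3=4) → (P0=2, P1=0, P2=8, P3=7)
step 5: fire t4:  (P0=2, P1=0, P2=8, P3=7) → (P0=1, P1=1, P2=9, P3=8)
step 6: fire t5:  (P0=1, P1=1, P2=9, P3=8) → (P0=3, P1=0, P2=9, P3=11)
step 7: fire t4:  (P0=3, P1=0, P2=9, P3=11) → (P0=2, P1=1, P2=10, P3=12)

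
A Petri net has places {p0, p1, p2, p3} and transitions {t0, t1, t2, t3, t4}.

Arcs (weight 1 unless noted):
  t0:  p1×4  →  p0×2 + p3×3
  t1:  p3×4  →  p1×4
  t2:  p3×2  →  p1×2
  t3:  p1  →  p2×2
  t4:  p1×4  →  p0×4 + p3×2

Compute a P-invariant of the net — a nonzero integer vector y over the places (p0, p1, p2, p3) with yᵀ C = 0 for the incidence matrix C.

Incidence matrix C (rows=places, cols=transitions):
       t0   t1   t2   t3   t4
   p0   2    0    0    0    4
   p1  -4    4    2   -1   -4
   p2   0    0    0    2    0
   p3   3   -4   -2    0    2

Candidate y = [1, 2, 1, 2]; check y·C column-wise:
  col t0: 1·2 + 2·-4 + 1·0 + 2·3 = 0
  col t1: 1·0 + 2·4 + 1·0 + 2·-4 = 0
  col t2: 1·0 + 2·2 + 1·0 + 2·-2 = 0
  col t3: 1·0 + 2·-1 + 1·2 + 2·0 = 0
  col t4: 1·4 + 2·-4 + 1·0 + 2·2 = 0

y = (p0:1, p1:2, p2:1, p3:2)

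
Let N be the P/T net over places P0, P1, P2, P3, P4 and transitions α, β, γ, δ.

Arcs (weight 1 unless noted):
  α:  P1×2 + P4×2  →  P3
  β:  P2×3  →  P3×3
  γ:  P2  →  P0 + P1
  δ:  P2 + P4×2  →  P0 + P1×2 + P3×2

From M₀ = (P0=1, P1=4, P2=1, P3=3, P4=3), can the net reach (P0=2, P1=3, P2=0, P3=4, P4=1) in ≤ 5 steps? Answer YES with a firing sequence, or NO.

YES — reachable via ⟨α, γ⟩ (2 firings)

step 1: fire α:  (P0=1, P1=4, P2=1, P3=3, P4=3) → (P0=1, P1=2, P2=1, P3=4, P4=1)
step 2: fire γ:  (P0=1, P1=2, P2=1, P3=4, P4=1) → (P0=2, P1=3, P2=0, P3=4, P4=1)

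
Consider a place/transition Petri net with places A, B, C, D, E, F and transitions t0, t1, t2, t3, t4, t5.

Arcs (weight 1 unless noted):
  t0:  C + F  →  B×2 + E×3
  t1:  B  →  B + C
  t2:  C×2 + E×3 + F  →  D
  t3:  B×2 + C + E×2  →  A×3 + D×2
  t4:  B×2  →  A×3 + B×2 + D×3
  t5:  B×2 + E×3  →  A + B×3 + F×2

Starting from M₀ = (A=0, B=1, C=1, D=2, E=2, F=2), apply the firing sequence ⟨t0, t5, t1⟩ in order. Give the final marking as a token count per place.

step 1: fire t0:  (A=0, B=1, C=1, D=2, E=2, F=2) → (A=0, B=3, C=0, D=2, E=5, F=1)
step 2: fire t5:  (A=0, B=3, C=0, D=2, E=5, F=1) → (A=1, B=4, C=0, D=2, E=2, F=3)
step 3: fire t1:  (A=1, B=4, C=0, D=2, E=2, F=3) → (A=1, B=4, C=1, D=2, E=2, F=3)

(A=1, B=4, C=1, D=2, E=2, F=3)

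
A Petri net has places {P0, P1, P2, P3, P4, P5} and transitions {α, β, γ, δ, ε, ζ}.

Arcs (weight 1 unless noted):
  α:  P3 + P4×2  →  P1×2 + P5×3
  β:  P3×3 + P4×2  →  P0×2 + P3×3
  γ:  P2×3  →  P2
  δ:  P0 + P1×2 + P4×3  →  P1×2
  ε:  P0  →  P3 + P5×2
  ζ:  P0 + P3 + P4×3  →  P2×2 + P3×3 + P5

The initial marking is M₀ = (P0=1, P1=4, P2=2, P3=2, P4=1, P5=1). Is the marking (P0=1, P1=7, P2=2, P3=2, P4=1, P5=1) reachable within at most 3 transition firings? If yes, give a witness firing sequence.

NO — not reachable within 3 firings

depth 0: 1 marking
depth 1: 2 markings reached so far
depth 2: 2 markings reached so far
(frontier empty at depth 2; search complete)
target is not among the 2 markings reachable within 3 steps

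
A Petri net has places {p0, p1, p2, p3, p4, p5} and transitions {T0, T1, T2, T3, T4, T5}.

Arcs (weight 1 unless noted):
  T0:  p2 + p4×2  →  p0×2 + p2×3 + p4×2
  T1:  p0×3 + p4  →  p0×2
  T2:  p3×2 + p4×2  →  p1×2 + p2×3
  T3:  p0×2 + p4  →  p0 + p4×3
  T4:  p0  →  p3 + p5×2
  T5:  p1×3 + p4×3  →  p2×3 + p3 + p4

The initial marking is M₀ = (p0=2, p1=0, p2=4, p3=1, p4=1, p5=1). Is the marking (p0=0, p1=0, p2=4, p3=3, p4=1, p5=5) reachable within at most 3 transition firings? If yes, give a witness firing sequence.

YES — reachable via ⟨T4, T4⟩ (2 firings)

step 1: fire T4:  (p0=2, p1=0, p2=4, p3=1, p4=1, p5=1) → (p0=1, p1=0, p2=4, p3=2, p4=1, p5=3)
step 2: fire T4:  (p0=1, p1=0, p2=4, p3=2, p4=1, p5=3) → (p0=0, p1=0, p2=4, p3=3, p4=1, p5=5)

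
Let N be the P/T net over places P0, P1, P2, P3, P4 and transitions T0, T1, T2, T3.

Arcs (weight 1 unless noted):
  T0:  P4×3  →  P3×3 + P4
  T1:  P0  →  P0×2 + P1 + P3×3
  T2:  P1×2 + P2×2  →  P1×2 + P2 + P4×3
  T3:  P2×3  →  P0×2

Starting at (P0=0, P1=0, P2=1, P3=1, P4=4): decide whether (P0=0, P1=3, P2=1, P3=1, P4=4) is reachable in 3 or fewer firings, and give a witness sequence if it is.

depth 0: 1 marking
depth 1: 2 markings reached so far
depth 2: 2 markings reached so far
(frontier empty at depth 2; search complete)
target is not among the 2 markings reachable within 3 steps

NO — not reachable within 3 firings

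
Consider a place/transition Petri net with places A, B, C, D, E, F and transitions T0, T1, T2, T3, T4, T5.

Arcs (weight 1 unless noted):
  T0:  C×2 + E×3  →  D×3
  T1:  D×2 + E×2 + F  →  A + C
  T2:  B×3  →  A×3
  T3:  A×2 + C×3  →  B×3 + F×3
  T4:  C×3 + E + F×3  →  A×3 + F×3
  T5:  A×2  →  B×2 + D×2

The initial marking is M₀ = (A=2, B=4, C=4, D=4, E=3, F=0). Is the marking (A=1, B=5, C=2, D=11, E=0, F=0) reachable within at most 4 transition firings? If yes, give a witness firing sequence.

step 1: fire T0:  (A=2, B=4, C=4, D=4, E=3, F=0) → (A=2, B=4, C=2, D=7, E=0, F=0)
step 2: fire T2:  (A=2, B=4, C=2, D=7, E=0, F=0) → (A=5, B=1, C=2, D=7, E=0, F=0)
step 3: fire T5:  (A=5, B=1, C=2, D=7, E=0, F=0) → (A=3, B=3, C=2, D=9, E=0, F=0)
step 4: fire T5:  (A=3, B=3, C=2, D=9, E=0, F=0) → (A=1, B=5, C=2, D=11, E=0, F=0)

YES — reachable via ⟨T0, T2, T5, T5⟩ (4 firings)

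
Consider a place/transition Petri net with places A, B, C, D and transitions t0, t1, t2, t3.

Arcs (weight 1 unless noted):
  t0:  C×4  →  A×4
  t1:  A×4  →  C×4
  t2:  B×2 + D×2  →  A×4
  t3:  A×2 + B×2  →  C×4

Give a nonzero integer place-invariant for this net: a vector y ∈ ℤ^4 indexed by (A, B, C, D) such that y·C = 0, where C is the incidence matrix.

y = (A:1, B:1, C:1, D:1)

Incidence matrix C (rows=places, cols=transitions):
       t0   t1   t2   t3
    A   4   -4    4   -2
    B   0    0   -2   -2
    C  -4    4    0    4
    D   0    0   -2    0

Candidate y = [1, 1, 1, 1]; check y·C column-wise:
  col t0: 1·4 + 1·0 + 1·-4 + 1·0 = 0
  col t1: 1·-4 + 1·0 + 1·4 + 1·0 = 0
  col t2: 1·4 + 1·-2 + 1·0 + 1·-2 = 0
  col t3: 1·-2 + 1·-2 + 1·4 + 1·0 = 0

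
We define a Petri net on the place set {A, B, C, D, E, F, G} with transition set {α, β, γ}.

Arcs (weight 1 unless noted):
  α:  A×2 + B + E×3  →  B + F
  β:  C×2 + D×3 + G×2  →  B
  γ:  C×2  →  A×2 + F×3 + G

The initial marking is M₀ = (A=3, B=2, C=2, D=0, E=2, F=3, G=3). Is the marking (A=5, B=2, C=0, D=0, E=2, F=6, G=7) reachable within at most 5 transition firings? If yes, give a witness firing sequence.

NO — not reachable within 5 firings

depth 0: 1 marking
depth 1: 2 markings reached so far
depth 2: 2 markings reached so far
(frontier empty at depth 2; search complete)
target is not among the 2 markings reachable within 5 steps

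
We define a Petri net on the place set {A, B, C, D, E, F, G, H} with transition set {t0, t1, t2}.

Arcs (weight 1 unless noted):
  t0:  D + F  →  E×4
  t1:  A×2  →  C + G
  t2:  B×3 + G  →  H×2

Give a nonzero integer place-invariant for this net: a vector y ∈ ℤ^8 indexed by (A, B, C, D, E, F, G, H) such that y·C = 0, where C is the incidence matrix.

Incidence matrix C (rows=places, cols=transitions):
       t0   t1   t2
    A   0   -2    0
    B   0    0   -3
    C   0    1    0
    D  -1    0    0
    E   4    0    0
    F  -1    0    0
    G   0    1   -1
    H   0    0    2

Candidate y = [1, 0, 2, 0, 0, 0, 0, 0]; check y·C column-wise:
  col t0: 1·0 + 2·0 + 0·-1 + 0·4 + 0·-1 = 0
  col t1: 1·-2 + 2·1 + 0·1 = 0
  col t2: 1·0 + 0·-3 + 2·0 + 0·-1 + 0·2 = 0

y = (A:1, B:0, C:2, D:0, E:0, F:0, G:0, H:0)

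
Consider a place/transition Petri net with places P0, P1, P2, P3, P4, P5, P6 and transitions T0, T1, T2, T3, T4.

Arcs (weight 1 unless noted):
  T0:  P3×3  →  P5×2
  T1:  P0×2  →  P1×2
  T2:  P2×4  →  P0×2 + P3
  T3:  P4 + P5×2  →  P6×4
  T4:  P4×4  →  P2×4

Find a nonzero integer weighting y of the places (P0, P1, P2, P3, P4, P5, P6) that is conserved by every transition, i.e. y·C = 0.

y = (P0:13, P1:13, P2:6, P3:-2, P4:6, P5:-3, P6:0)

Incidence matrix C (rows=places, cols=transitions):
       T0   T1   T2   T3   T4
   P0   0   -2    2    0    0
   P1   0    2    0    0    0
   P2   0    0   -4    0    4
   P3  -3    0    1    0    0
   P4   0    0    0   -1   -4
   P5   2    0    0   -2    0
   P6   0    0    0    4    0

Candidate y = [13, 13, 6, -2, 6, -3, 0]; check y·C column-wise:
  col T0: 13·0 + 13·0 + 6·0 + -2·-3 + 6·0 + -3·2 = 0
  col T1: 13·-2 + 13·2 + 6·0 + -2·0 + 6·0 + -3·0 = 0
  col T2: 13·2 + 13·0 + 6·-4 + -2·1 + 6·0 + -3·0 = 0
  col T3: 13·0 + 13·0 + 6·0 + -2·0 + 6·-1 + -3·-2 + 0·4 = 0
  col T4: 13·0 + 13·0 + 6·4 + -2·0 + 6·-4 + -3·0 = 0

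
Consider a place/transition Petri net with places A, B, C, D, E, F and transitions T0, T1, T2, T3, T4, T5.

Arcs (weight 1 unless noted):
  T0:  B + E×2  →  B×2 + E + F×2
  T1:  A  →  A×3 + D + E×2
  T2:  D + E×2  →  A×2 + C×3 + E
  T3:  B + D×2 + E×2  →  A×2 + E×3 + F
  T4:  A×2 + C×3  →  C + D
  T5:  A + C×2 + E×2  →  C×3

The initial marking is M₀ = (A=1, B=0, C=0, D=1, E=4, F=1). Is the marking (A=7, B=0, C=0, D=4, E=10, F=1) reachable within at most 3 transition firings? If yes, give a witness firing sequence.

YES — reachable via ⟨T1, T1, T1⟩ (3 firings)

step 1: fire T1:  (A=1, B=0, C=0, D=1, E=4, F=1) → (A=3, B=0, C=0, D=2, E=6, F=1)
step 2: fire T1:  (A=3, B=0, C=0, D=2, E=6, F=1) → (A=5, B=0, C=0, D=3, E=8, F=1)
step 3: fire T1:  (A=5, B=0, C=0, D=3, E=8, F=1) → (A=7, B=0, C=0, D=4, E=10, F=1)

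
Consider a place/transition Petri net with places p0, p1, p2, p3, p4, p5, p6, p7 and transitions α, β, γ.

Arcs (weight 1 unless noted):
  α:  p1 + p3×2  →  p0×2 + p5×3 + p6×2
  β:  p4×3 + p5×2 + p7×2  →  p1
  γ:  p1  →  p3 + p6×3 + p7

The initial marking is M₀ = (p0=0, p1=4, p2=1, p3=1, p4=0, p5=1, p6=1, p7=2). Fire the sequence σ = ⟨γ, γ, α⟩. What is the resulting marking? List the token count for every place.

(p0=2, p1=1, p2=1, p3=1, p4=0, p5=4, p6=9, p7=4)

step 1: fire γ:  (p0=0, p1=4, p2=1, p3=1, p4=0, p5=1, p6=1, p7=2) → (p0=0, p1=3, p2=1, p3=2, p4=0, p5=1, p6=4, p7=3)
step 2: fire γ:  (p0=0, p1=3, p2=1, p3=2, p4=0, p5=1, p6=4, p7=3) → (p0=0, p1=2, p2=1, p3=3, p4=0, p5=1, p6=7, p7=4)
step 3: fire α:  (p0=0, p1=2, p2=1, p3=3, p4=0, p5=1, p6=7, p7=4) → (p0=2, p1=1, p2=1, p3=1, p4=0, p5=4, p6=9, p7=4)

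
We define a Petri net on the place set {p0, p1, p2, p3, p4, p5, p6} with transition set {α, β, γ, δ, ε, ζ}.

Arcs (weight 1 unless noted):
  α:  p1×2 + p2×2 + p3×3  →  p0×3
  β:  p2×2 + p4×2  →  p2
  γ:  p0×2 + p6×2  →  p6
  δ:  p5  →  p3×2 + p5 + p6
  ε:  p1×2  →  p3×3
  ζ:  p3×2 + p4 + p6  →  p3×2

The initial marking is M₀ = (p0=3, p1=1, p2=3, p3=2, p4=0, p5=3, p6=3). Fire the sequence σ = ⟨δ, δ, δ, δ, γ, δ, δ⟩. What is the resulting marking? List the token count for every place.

(p0=1, p1=1, p2=3, p3=14, p4=0, p5=3, p6=8)

step 1: fire δ:  (p0=3, p1=1, p2=3, p3=2, p4=0, p5=3, p6=3) → (p0=3, p1=1, p2=3, p3=4, p4=0, p5=3, p6=4)
step 2: fire δ:  (p0=3, p1=1, p2=3, p3=4, p4=0, p5=3, p6=4) → (p0=3, p1=1, p2=3, p3=6, p4=0, p5=3, p6=5)
step 3: fire δ:  (p0=3, p1=1, p2=3, p3=6, p4=0, p5=3, p6=5) → (p0=3, p1=1, p2=3, p3=8, p4=0, p5=3, p6=6)
step 4: fire δ:  (p0=3, p1=1, p2=3, p3=8, p4=0, p5=3, p6=6) → (p0=3, p1=1, p2=3, p3=10, p4=0, p5=3, p6=7)
step 5: fire γ:  (p0=3, p1=1, p2=3, p3=10, p4=0, p5=3, p6=7) → (p0=1, p1=1, p2=3, p3=10, p4=0, p5=3, p6=6)
step 6: fire δ:  (p0=1, p1=1, p2=3, p3=10, p4=0, p5=3, p6=6) → (p0=1, p1=1, p2=3, p3=12, p4=0, p5=3, p6=7)
step 7: fire δ:  (p0=1, p1=1, p2=3, p3=12, p4=0, p5=3, p6=7) → (p0=1, p1=1, p2=3, p3=14, p4=0, p5=3, p6=8)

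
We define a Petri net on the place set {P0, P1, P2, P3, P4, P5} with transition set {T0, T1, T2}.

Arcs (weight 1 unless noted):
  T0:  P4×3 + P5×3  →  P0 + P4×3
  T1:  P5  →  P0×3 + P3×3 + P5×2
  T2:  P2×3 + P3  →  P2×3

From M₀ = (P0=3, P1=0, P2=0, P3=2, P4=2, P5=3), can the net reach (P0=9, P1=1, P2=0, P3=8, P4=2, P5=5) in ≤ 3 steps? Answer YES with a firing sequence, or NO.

depth 0: 1 marking
depth 1: 2 markings reached so far
depth 2: 3 markings reached so far
depth 3: 4 markings reached so far
target is not among the 4 markings reachable within 3 steps

NO — not reachable within 3 firings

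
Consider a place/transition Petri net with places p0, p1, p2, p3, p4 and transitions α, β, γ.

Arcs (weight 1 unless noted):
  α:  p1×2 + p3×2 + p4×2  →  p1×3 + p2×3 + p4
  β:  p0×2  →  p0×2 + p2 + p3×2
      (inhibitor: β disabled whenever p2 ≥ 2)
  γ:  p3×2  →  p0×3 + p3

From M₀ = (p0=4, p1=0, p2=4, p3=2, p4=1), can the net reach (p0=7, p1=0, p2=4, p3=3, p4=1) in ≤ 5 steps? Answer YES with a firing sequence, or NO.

NO — not reachable within 5 firings

depth 0: 1 marking
depth 1: 2 markings reached so far
depth 2: 2 markings reached so far
(frontier empty at depth 2; search complete)
target is not among the 2 markings reachable within 5 steps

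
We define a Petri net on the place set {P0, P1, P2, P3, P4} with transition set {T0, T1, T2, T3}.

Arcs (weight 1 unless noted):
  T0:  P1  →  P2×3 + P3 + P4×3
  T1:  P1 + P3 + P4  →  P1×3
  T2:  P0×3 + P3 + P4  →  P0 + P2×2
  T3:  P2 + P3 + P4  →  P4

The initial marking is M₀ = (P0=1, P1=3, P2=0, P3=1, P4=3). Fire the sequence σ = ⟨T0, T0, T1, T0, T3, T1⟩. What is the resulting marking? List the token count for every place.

(P0=1, P1=4, P2=8, P3=1, P4=10)

step 1: fire T0:  (P0=1, P1=3, P2=0, P3=1, P4=3) → (P0=1, P1=2, P2=3, P3=2, P4=6)
step 2: fire T0:  (P0=1, P1=2, P2=3, P3=2, P4=6) → (P0=1, P1=1, P2=6, P3=3, P4=9)
step 3: fire T1:  (P0=1, P1=1, P2=6, P3=3, P4=9) → (P0=1, P1=3, P2=6, P3=2, P4=8)
step 4: fire T0:  (P0=1, P1=3, P2=6, P3=2, P4=8) → (P0=1, P1=2, P2=9, P3=3, P4=11)
step 5: fire T3:  (P0=1, P1=2, P2=9, P3=3, P4=11) → (P0=1, P1=2, P2=8, P3=2, P4=11)
step 6: fire T1:  (P0=1, P1=2, P2=8, P3=2, P4=11) → (P0=1, P1=4, P2=8, P3=1, P4=10)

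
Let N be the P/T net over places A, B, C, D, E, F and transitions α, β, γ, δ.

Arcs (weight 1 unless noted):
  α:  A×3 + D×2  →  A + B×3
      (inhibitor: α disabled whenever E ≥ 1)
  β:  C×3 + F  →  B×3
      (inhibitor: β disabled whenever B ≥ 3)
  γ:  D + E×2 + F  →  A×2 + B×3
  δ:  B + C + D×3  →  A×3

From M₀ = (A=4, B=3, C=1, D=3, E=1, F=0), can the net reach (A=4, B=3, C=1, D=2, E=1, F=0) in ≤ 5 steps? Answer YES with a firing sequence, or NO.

depth 0: 1 marking
depth 1: 2 markings reached so far
depth 2: 2 markings reached so far
(frontier empty at depth 2; search complete)
target is not among the 2 markings reachable within 5 steps

NO — not reachable within 5 firings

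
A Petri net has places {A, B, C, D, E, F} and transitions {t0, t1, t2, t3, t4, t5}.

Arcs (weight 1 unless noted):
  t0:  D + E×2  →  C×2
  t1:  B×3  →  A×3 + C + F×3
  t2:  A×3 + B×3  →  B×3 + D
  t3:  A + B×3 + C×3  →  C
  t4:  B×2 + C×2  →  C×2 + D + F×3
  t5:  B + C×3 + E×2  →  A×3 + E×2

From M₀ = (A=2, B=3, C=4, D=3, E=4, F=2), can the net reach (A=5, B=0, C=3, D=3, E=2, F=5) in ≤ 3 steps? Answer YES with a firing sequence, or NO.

step 1: fire t0:  (A=2, B=3, C=4, D=3, E=4, F=2) → (A=2, B=3, C=6, D=2, E=2, F=2)
step 2: fire t4:  (A=2, B=3, C=6, D=2, E=2, F=2) → (A=2, B=1, C=6, D=3, E=2, F=5)
step 3: fire t5:  (A=2, B=1, C=6, D=3, E=2, F=5) → (A=5, B=0, C=3, D=3, E=2, F=5)

YES — reachable via ⟨t0, t4, t5⟩ (3 firings)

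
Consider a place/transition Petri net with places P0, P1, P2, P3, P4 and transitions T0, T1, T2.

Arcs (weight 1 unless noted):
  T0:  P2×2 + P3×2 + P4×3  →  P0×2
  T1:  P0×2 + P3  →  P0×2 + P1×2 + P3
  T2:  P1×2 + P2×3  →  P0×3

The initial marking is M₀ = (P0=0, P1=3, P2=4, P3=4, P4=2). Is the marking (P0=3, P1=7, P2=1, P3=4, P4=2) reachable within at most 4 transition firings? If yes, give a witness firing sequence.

YES — reachable via ⟨T2, T1, T1, T1⟩ (4 firings)

step 1: fire T2:  (P0=0, P1=3, P2=4, P3=4, P4=2) → (P0=3, P1=1, P2=1, P3=4, P4=2)
step 2: fire T1:  (P0=3, P1=1, P2=1, P3=4, P4=2) → (P0=3, P1=3, P2=1, P3=4, P4=2)
step 3: fire T1:  (P0=3, P1=3, P2=1, P3=4, P4=2) → (P0=3, P1=5, P2=1, P3=4, P4=2)
step 4: fire T1:  (P0=3, P1=5, P2=1, P3=4, P4=2) → (P0=3, P1=7, P2=1, P3=4, P4=2)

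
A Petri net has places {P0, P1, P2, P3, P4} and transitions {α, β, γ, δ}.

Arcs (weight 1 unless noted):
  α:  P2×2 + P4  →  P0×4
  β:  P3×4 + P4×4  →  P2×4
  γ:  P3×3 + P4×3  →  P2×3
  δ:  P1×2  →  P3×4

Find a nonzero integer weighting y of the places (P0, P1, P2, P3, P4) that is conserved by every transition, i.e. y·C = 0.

y = (P0:1, P1:4, P2:2, P3:2, P4:0)

Incidence matrix C (rows=places, cols=transitions):
        α    β    γ    δ
   P0   4    0    0    0
   P1   0    0    0   -2
   P2  -2    4    3    0
   P3   0   -4   -3    4
   P4  -1   -4   -3    0

Candidate y = [1, 4, 2, 2, 0]; check y·C column-wise:
  col α: 1·4 + 4·0 + 2·-2 + 2·0 + 0·-1 = 0
  col β: 1·0 + 4·0 + 2·4 + 2·-4 + 0·-4 = 0
  col γ: 1·0 + 4·0 + 2·3 + 2·-3 + 0·-3 = 0
  col δ: 1·0 + 4·-2 + 2·0 + 2·4 = 0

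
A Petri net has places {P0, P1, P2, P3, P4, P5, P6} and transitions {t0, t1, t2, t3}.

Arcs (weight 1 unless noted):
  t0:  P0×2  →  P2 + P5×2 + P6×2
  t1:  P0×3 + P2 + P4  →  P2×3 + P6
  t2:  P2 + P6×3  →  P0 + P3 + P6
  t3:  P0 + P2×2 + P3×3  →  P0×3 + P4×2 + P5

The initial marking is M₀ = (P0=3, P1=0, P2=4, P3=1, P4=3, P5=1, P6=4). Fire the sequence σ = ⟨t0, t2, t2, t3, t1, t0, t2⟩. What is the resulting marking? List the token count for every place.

step 1: fire t0:  (P0=3, P1=0, P2=4, P3=1, P4=3, P5=1, P6=4) → (P0=1, P1=0, P2=5, P3=1, P4=3, P5=3, P6=6)
step 2: fire t2:  (P0=1, P1=0, P2=5, P3=1, P4=3, P5=3, P6=6) → (P0=2, P1=0, P2=4, P3=2, P4=3, P5=3, P6=4)
step 3: fire t2:  (P0=2, P1=0, P2=4, P3=2, P4=3, P5=3, P6=4) → (P0=3, P1=0, P2=3, P3=3, P4=3, P5=3, P6=2)
step 4: fire t3:  (P0=3, P1=0, P2=3, P3=3, P4=3, P5=3, P6=2) → (P0=5, P1=0, P2=1, P3=0, P4=5, P5=4, P6=2)
step 5: fire t1:  (P0=5, P1=0, P2=1, P3=0, P4=5, P5=4, P6=2) → (P0=2, P1=0, P2=3, P3=0, P4=4, P5=4, P6=3)
step 6: fire t0:  (P0=2, P1=0, P2=3, P3=0, P4=4, P5=4, P6=3) → (P0=0, P1=0, P2=4, P3=0, P4=4, P5=6, P6=5)
step 7: fire t2:  (P0=0, P1=0, P2=4, P3=0, P4=4, P5=6, P6=5) → (P0=1, P1=0, P2=3, P3=1, P4=4, P5=6, P6=3)

(P0=1, P1=0, P2=3, P3=1, P4=4, P5=6, P6=3)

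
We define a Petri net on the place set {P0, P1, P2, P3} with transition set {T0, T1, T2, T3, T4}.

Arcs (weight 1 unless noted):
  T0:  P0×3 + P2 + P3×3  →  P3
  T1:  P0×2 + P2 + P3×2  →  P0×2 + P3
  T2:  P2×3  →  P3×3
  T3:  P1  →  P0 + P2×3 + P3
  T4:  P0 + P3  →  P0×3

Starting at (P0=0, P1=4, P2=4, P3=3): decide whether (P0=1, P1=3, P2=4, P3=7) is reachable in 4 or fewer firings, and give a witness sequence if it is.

YES — reachable via ⟨T2, T3⟩ (2 firings)

step 1: fire T2:  (P0=0, P1=4, P2=4, P3=3) → (P0=0, P1=4, P2=1, P3=6)
step 2: fire T3:  (P0=0, P1=4, P2=1, P3=6) → (P0=1, P1=3, P2=4, P3=7)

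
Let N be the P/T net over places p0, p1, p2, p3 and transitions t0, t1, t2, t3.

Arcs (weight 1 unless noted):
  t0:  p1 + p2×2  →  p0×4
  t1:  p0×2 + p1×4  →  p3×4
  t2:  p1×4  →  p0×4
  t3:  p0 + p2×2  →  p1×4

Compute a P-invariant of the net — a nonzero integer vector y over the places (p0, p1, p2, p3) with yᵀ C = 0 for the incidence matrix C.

Incidence matrix C (rows=places, cols=transitions):
       t0   t1   t2   t3
   p0   4   -2    4   -1
   p1  -1   -4   -4    4
   p2  -2    0    0   -2
   p3   0    4    0    0

Candidate y = [2, 2, 3, 3]; check y·C column-wise:
  col t0: 2·4 + 2·-1 + 3·-2 + 3·0 = 0
  col t1: 2·-2 + 2·-4 + 3·0 + 3·4 = 0
  col t2: 2·4 + 2·-4 + 3·0 + 3·0 = 0
  col t3: 2·-1 + 2·4 + 3·-2 + 3·0 = 0

y = (p0:2, p1:2, p2:3, p3:3)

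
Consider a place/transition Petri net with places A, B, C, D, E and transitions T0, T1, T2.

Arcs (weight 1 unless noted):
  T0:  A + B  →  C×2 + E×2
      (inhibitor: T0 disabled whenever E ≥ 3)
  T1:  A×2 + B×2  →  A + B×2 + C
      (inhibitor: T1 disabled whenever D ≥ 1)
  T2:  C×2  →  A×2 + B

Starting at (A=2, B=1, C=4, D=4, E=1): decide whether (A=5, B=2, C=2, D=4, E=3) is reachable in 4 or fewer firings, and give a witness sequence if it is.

YES — reachable via ⟨T0, T2, T2⟩ (3 firings)

step 1: fire T0:  (A=2, B=1, C=4, D=4, E=1) → (A=1, B=0, C=6, D=4, E=3)
step 2: fire T2:  (A=1, B=0, C=6, D=4, E=3) → (A=3, B=1, C=4, D=4, E=3)
step 3: fire T2:  (A=3, B=1, C=4, D=4, E=3) → (A=5, B=2, C=2, D=4, E=3)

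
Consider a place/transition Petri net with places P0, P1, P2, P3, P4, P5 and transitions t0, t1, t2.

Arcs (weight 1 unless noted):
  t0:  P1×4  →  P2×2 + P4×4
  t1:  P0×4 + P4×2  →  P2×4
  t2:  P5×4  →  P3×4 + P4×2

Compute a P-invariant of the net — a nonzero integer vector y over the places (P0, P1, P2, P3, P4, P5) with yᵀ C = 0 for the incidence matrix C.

Incidence matrix C (rows=places, cols=transitions):
       t0   t1   t2
   P0   0   -4    0
   P1  -4    0    0
   P2   2    4    0
   P3   0    0    4
   P4   4   -2    2
   P5   0    0   -4

Candidate y = [2, 1, 2, 0, 0, 0]; check y·C column-wise:
  col t0: 2·0 + 1·-4 + 2·2 + 0·4 = 0
  col t1: 2·-4 + 1·0 + 2·4 + 0·-2 = 0
  col t2: 2·0 + 1·0 + 2·0 + 0·4 + 0·2 + 0·-4 = 0

y = (P0:2, P1:1, P2:2, P3:0, P4:0, P5:0)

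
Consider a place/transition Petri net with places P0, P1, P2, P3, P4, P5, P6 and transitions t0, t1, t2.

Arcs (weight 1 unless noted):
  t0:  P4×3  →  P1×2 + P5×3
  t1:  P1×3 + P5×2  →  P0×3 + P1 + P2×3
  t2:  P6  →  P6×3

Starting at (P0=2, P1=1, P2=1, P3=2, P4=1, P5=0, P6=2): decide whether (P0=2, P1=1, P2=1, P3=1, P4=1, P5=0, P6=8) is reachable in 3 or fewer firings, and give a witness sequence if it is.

NO — not reachable within 3 firings

depth 0: 1 marking
depth 1: 2 markings reached so far
depth 2: 3 markings reached so far
depth 3: 4 markings reached so far
target is not among the 4 markings reachable within 3 steps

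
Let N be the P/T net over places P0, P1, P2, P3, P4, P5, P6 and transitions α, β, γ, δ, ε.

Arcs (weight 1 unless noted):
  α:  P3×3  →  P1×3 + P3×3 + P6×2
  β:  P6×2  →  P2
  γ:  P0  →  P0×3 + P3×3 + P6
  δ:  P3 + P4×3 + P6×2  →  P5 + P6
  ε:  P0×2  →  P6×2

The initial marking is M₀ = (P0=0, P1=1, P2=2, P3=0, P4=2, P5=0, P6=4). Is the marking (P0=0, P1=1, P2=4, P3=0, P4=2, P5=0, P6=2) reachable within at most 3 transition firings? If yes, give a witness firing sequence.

depth 0: 1 marking
depth 1: 2 markings reached so far
depth 2: 3 markings reached so far
depth 3: 3 markings reached so far
(frontier empty at depth 3; search complete)
target is not among the 3 markings reachable within 3 steps

NO — not reachable within 3 firings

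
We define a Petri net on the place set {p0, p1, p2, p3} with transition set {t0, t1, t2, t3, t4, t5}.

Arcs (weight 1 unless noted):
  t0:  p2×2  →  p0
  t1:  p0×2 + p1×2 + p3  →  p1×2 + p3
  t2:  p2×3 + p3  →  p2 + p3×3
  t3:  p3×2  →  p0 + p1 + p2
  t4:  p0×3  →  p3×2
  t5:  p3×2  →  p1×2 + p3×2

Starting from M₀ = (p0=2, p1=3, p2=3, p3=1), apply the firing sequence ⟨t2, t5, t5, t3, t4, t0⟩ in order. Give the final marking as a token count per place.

step 1: fire t2:  (p0=2, p1=3, p2=3, p3=1) → (p0=2, p1=3, p2=1, p3=3)
step 2: fire t5:  (p0=2, p1=3, p2=1, p3=3) → (p0=2, p1=5, p2=1, p3=3)
step 3: fire t5:  (p0=2, p1=5, p2=1, p3=3) → (p0=2, p1=7, p2=1, p3=3)
step 4: fire t3:  (p0=2, p1=7, p2=1, p3=3) → (p0=3, p1=8, p2=2, p3=1)
step 5: fire t4:  (p0=3, p1=8, p2=2, p3=1) → (p0=0, p1=8, p2=2, p3=3)
step 6: fire t0:  (p0=0, p1=8, p2=2, p3=3) → (p0=1, p1=8, p2=0, p3=3)

(p0=1, p1=8, p2=0, p3=3)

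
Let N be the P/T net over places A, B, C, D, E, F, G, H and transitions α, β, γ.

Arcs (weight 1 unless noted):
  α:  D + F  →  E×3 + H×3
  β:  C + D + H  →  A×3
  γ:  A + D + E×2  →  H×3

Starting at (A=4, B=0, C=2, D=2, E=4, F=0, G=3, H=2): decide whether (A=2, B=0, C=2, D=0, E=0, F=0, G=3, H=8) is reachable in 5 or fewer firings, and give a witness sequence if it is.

step 1: fire γ:  (A=4, B=0, C=2, D=2, E=4, F=0, G=3, H=2) → (A=3, B=0, C=2, D=1, E=2, F=0, G=3, H=5)
step 2: fire γ:  (A=3, B=0, C=2, D=1, E=2, F=0, G=3, H=5) → (A=2, B=0, C=2, D=0, E=0, F=0, G=3, H=8)

YES — reachable via ⟨γ, γ⟩ (2 firings)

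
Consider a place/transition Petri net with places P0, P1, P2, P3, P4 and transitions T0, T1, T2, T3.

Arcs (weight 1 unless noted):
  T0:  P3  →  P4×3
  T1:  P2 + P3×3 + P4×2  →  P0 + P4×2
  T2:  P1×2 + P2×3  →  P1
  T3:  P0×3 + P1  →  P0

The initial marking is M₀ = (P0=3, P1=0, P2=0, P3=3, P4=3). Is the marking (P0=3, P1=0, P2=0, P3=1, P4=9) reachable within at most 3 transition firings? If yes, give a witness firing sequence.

step 1: fire T0:  (P0=3, P1=0, P2=0, P3=3, P4=3) → (P0=3, P1=0, P2=0, P3=2, P4=6)
step 2: fire T0:  (P0=3, P1=0, P2=0, P3=2, P4=6) → (P0=3, P1=0, P2=0, P3=1, P4=9)

YES — reachable via ⟨T0, T0⟩ (2 firings)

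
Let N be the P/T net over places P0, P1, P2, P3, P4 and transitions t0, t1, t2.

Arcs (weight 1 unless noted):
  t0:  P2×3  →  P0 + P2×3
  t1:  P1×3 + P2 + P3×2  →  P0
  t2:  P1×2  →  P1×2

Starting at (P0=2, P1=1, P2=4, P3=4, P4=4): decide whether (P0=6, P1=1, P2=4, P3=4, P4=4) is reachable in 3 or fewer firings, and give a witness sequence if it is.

depth 0: 1 marking
depth 1: 2 markings reached so far
depth 2: 3 markings reached so far
depth 3: 4 markings reached so far
target is not among the 4 markings reachable within 3 steps

NO — not reachable within 3 firings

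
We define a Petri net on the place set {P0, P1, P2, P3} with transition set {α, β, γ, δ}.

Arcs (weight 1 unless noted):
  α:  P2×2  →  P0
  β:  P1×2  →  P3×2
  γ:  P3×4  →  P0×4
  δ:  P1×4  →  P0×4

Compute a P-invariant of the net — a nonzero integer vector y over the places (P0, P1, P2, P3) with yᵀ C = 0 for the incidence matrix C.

y = (P0:2, P1:2, P2:1, P3:2)

Incidence matrix C (rows=places, cols=transitions):
        α    β    γ    δ
   P0   1    0    4    4
   P1   0   -2    0   -4
   P2  -2    0    0    0
   P3   0    2   -4    0

Candidate y = [2, 2, 1, 2]; check y·C column-wise:
  col α: 2·1 + 2·0 + 1·-2 + 2·0 = 0
  col β: 2·0 + 2·-2 + 1·0 + 2·2 = 0
  col γ: 2·4 + 2·0 + 1·0 + 2·-4 = 0
  col δ: 2·4 + 2·-4 + 1·0 + 2·0 = 0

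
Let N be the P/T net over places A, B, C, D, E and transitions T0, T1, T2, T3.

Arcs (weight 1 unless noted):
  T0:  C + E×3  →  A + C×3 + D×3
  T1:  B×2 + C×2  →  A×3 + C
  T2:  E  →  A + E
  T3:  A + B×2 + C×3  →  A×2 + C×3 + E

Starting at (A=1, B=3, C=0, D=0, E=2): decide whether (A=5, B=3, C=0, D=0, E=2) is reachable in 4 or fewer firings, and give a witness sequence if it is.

step 1: fire T2:  (A=1, B=3, C=0, D=0, E=2) → (A=2, B=3, C=0, D=0, E=2)
step 2: fire T2:  (A=2, B=3, C=0, D=0, E=2) → (A=3, B=3, C=0, D=0, E=2)
step 3: fire T2:  (A=3, B=3, C=0, D=0, E=2) → (A=4, B=3, C=0, D=0, E=2)
step 4: fire T2:  (A=4, B=3, C=0, D=0, E=2) → (A=5, B=3, C=0, D=0, E=2)

YES — reachable via ⟨T2, T2, T2, T2⟩ (4 firings)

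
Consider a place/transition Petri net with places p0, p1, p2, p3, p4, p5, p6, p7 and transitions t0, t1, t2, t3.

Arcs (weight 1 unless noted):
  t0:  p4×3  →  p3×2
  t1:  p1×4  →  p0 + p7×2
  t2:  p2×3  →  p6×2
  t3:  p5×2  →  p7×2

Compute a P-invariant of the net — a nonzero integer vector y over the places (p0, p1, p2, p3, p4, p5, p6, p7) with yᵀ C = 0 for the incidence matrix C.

Incidence matrix C (rows=places, cols=transitions):
       t0   t1   t2   t3
   p0   0    1    0    0
   p1   0   -4    0    0
   p2   0    0   -3    0
   p3   2    0    0    0
   p4  -3    0    0    0
   p5   0    0    0   -2
   p6   0    0    2    0
   p7   0    2    0    2

Candidate y = [4, 1, 0, 0, 0, 0, 0, 0]; check y·C column-wise:
  col t0: 4·0 + 1·0 + 0·2 + 0·-3 = 0
  col t1: 4·1 + 1·-4 + 0·2 = 0
  col t2: 4·0 + 1·0 + 0·-3 + 0·2 = 0
  col t3: 4·0 + 1·0 + 0·-2 + 0·2 = 0

y = (p0:4, p1:1, p2:0, p3:0, p4:0, p5:0, p6:0, p7:0)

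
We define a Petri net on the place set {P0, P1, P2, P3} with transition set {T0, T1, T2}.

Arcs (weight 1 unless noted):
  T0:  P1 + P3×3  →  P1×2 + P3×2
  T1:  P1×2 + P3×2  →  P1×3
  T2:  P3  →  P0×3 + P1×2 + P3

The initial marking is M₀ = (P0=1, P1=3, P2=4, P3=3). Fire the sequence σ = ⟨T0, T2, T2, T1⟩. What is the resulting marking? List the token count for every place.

(P0=7, P1=9, P2=4, P3=0)

step 1: fire T0:  (P0=1, P1=3, P2=4, P3=3) → (P0=1, P1=4, P2=4, P3=2)
step 2: fire T2:  (P0=1, P1=4, P2=4, P3=2) → (P0=4, P1=6, P2=4, P3=2)
step 3: fire T2:  (P0=4, P1=6, P2=4, P3=2) → (P0=7, P1=8, P2=4, P3=2)
step 4: fire T1:  (P0=7, P1=8, P2=4, P3=2) → (P0=7, P1=9, P2=4, P3=0)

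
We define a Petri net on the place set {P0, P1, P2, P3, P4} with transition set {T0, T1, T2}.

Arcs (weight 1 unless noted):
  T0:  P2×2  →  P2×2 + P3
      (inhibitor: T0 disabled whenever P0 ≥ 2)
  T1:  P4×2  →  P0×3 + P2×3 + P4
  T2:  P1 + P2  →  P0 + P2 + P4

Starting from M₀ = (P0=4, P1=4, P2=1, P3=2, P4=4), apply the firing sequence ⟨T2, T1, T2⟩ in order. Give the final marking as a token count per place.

(P0=9, P1=2, P2=4, P3=2, P4=5)

step 1: fire T2:  (P0=4, P1=4, P2=1, P3=2, P4=4) → (P0=5, P1=3, P2=1, P3=2, P4=5)
step 2: fire T1:  (P0=5, P1=3, P2=1, P3=2, P4=5) → (P0=8, P1=3, P2=4, P3=2, P4=4)
step 3: fire T2:  (P0=8, P1=3, P2=4, P3=2, P4=4) → (P0=9, P1=2, P2=4, P3=2, P4=5)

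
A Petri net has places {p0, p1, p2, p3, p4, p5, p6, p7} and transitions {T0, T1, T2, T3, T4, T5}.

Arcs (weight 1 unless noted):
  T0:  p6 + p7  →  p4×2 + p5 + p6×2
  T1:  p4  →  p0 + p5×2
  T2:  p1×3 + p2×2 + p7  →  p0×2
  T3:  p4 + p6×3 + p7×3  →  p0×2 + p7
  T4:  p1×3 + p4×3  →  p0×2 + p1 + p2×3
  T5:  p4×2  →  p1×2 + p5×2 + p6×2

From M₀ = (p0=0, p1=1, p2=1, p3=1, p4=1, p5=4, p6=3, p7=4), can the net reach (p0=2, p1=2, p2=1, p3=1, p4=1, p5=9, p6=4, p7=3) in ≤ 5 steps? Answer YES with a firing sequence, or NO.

NO — not reachable within 5 firings

depth 0: 1 marking
depth 1: 4 markings reached so far
depth 2: 8 markings reached so far
depth 3: 16 markings reached so far
depth 4: 27 markings reached so far
depth 5: 39 markings reached so far
target is not among the 39 markings reachable within 5 steps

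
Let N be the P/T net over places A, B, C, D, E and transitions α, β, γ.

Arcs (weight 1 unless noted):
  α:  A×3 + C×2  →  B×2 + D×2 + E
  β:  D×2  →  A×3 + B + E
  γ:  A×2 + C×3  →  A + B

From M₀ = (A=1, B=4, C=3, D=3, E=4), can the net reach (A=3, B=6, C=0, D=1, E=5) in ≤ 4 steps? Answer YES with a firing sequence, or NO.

YES — reachable via ⟨β, γ⟩ (2 firings)

step 1: fire β:  (A=1, B=4, C=3, D=3, E=4) → (A=4, B=5, C=3, D=1, E=5)
step 2: fire γ:  (A=4, B=5, C=3, D=1, E=5) → (A=3, B=6, C=0, D=1, E=5)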